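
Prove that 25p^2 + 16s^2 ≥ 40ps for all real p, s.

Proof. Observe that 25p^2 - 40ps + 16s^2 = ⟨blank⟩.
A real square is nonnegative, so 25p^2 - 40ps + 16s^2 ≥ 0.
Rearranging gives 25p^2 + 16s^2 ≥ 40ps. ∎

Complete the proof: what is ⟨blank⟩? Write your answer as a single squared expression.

The leading and trailing coefficients are 5^2 and 4^2, and 40 = 2·5·4, so the trinomial is (5p - 4s)^2.
Hence 25p^2 - 40ps + 16s^2 ≥ 0.

(5p - 4s)^2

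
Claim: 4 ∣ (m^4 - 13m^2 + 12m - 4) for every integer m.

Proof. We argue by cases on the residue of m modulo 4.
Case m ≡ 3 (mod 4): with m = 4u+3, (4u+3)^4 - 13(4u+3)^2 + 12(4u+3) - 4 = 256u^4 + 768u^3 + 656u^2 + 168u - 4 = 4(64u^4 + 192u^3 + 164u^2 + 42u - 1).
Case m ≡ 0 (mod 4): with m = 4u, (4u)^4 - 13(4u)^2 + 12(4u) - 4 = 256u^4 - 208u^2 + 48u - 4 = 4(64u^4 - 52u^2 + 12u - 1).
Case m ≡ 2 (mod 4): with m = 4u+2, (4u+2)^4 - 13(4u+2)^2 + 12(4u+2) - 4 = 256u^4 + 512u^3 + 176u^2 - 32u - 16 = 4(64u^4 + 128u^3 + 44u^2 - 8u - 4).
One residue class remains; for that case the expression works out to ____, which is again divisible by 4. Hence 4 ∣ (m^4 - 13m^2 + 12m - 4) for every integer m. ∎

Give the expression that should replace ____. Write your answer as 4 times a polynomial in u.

The residues treated are {3, 0, 2}, so the missing case is m ≡ 1 (mod 4); write m = 4u+1.
Then (4u+1)^4 - 13(4u+1)^2 + 12(4u+1) - 4 = 256u^4 + 256u^3 - 112u^2 - 40u - 4 = 4(64u^4 + 64u^3 - 28u^2 - 10u - 1).

4(64u^4 + 64u^3 - 28u^2 - 10u - 1)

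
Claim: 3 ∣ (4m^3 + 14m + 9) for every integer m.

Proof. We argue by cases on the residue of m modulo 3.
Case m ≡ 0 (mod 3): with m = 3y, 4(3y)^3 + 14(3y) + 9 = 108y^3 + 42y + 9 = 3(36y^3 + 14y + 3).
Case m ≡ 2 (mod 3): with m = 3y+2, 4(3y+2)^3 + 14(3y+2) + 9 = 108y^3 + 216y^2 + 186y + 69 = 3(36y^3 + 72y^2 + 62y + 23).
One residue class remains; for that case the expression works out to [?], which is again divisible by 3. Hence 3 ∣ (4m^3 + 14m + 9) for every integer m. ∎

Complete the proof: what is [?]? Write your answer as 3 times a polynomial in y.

Only m ≡ 1 (mod 3) is unaccounted for. Put m = 3y+1:
4(3y+1)^3 + 14(3y+1) + 9 expands to 108y^3 + 108y^2 + 78y + 27,
and factoring out 3 leaves 3(36y^3 + 36y^2 + 26y + 9).

3(36y^3 + 36y^2 + 26y + 9)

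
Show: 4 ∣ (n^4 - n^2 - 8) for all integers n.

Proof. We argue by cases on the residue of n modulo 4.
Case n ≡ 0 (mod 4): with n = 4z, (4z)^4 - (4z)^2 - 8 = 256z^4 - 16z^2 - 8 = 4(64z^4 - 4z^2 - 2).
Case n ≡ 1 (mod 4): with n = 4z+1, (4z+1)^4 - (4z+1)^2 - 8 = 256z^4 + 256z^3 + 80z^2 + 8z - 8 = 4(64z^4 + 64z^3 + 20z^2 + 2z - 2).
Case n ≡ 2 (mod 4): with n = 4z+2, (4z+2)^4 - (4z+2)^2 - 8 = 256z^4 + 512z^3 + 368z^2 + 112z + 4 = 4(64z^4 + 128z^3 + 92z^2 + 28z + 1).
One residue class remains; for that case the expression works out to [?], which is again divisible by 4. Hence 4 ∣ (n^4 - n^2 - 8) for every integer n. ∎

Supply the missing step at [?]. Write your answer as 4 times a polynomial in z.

4(64z^4 + 192z^3 + 212z^2 + 102z + 16)

The residues treated are {0, 1, 2}, so the missing case is n ≡ 3 (mod 4); write n = 4z+3.
Then (4z+3)^4 - (4z+3)^2 - 8 = 256z^4 + 768z^3 + 848z^2 + 408z + 64 = 4(64z^4 + 192z^3 + 212z^2 + 102z + 16).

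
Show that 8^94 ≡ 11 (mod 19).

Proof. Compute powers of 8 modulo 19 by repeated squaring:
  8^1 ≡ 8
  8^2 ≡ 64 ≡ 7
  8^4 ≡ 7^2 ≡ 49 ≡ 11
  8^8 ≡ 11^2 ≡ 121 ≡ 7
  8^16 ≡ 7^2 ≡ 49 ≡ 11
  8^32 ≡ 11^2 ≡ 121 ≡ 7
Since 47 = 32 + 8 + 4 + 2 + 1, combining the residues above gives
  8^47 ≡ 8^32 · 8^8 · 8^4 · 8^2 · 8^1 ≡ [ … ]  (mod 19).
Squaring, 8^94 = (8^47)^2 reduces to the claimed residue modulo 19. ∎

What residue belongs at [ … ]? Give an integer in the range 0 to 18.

Multiply the listed residues: 7 · 7 · 11 · 7 · 8 = 49 → 539 → 3773 → 30184.
Reducing modulo 19: 30184 = 1588·19 + 12, so 8^47 ≡ 12.

12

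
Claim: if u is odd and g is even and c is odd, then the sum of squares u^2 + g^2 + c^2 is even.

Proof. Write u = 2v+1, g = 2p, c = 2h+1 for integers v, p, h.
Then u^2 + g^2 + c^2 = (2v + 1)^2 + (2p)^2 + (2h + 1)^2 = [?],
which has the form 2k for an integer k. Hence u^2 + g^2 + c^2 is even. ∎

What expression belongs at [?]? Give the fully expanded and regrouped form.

2(2h^2 + 2h + 2p^2 + 2v^2 + 2v + 1)

(2v + 1)^2 + (2p)^2 + (2h + 1)^2 = 4h^2 + 4h + 4p^2 + 4v^2 + 4v + 2
= 2(2h^2 + 2h + 2p^2 + 2v^2 + 2v + 1).
Since 2h^2 + 2h + 2p^2 + 2v^2 + 2v + 1 is an integer, the sum of squares is of the form 2k for an integer k.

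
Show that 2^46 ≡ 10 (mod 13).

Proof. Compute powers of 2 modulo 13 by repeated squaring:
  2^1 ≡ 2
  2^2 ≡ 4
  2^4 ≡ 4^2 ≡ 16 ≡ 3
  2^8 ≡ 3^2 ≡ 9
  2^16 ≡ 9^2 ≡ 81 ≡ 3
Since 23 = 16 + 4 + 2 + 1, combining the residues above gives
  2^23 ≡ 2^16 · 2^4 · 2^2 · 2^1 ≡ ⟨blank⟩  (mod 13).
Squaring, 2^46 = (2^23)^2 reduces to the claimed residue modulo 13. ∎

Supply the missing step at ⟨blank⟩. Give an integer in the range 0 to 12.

7

Multiply the listed residues: 3 · 3 · 4 · 2 = 9 → 36 → 72.
Reducing modulo 13: 72 = 5·13 + 7, so 2^23 ≡ 7.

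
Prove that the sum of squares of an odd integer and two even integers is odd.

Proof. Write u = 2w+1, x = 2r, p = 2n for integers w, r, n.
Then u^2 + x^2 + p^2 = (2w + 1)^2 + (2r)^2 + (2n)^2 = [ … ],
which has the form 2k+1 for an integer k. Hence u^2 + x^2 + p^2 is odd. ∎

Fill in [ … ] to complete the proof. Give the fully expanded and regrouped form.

Expanding: (2w + 1)^2 + (2r)^2 + (2n)^2 = 4n^2 + 4r^2 + 4w^2 + 4w + 1.
Every term except the constant is even, so this is 2(2n^2 + 2r^2 + 2w^2 + 2w) + 1,
and 2n^2 + 2r^2 + 2w^2 + 2w ∈ ℤ gives the required form.

2(2n^2 + 2r^2 + 2w^2 + 2w) + 1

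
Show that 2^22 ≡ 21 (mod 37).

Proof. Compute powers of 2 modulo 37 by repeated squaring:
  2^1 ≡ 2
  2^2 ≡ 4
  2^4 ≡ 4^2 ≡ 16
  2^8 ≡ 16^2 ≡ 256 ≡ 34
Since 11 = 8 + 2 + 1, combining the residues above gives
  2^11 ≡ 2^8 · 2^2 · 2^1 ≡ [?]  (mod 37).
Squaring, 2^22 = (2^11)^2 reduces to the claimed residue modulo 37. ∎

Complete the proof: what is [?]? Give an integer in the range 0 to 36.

13

Multiply the listed residues: 34 · 4 · 2 = 136 → 272.
Reducing modulo 37: 272 = 7·37 + 13, so 2^11 ≡ 13.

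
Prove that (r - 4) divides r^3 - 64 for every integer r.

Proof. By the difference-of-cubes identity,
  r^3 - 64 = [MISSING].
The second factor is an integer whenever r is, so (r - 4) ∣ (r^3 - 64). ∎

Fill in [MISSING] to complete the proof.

(r - 4)(r^2 + 4r + 16)

Polynomial division of r^3 - 64 by r - 4 leaves remainder 0 and quotient r^2 + 4r + 16.
Hence r^3 - 64 = (r - 4)(r^2 + 4r + 16).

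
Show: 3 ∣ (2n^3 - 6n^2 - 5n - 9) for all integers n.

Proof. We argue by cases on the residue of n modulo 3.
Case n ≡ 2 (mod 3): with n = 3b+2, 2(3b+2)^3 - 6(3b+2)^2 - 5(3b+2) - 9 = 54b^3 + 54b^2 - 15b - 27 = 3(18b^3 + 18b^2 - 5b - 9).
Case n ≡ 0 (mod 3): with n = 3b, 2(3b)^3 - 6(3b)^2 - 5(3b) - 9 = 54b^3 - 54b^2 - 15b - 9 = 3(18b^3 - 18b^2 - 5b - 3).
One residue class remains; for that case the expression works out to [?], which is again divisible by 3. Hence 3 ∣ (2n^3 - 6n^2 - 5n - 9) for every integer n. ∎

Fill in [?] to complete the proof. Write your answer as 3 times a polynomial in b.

3(18b^3 - 11b - 6)

Only n ≡ 1 (mod 3) is unaccounted for. Put n = 3b+1:
2(3b+1)^3 - 6(3b+1)^2 - 5(3b+1) - 9 expands to 54b^3 - 33b - 18,
and factoring out 3 leaves 3(18b^3 - 11b - 6).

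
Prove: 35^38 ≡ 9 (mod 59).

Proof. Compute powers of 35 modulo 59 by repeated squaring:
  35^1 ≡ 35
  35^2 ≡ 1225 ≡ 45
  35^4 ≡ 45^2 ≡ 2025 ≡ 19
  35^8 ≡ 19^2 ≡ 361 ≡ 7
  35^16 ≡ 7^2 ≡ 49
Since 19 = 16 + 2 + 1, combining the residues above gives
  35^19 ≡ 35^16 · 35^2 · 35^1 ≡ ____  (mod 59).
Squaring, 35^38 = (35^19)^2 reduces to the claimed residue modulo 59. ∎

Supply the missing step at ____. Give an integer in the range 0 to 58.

35^16 · 35^2 · 35^1 ≡ 49 · 45 · 35 = 77175.
77175 mod 59 = 3, so 35^19 ≡ 3 (mod 59).

3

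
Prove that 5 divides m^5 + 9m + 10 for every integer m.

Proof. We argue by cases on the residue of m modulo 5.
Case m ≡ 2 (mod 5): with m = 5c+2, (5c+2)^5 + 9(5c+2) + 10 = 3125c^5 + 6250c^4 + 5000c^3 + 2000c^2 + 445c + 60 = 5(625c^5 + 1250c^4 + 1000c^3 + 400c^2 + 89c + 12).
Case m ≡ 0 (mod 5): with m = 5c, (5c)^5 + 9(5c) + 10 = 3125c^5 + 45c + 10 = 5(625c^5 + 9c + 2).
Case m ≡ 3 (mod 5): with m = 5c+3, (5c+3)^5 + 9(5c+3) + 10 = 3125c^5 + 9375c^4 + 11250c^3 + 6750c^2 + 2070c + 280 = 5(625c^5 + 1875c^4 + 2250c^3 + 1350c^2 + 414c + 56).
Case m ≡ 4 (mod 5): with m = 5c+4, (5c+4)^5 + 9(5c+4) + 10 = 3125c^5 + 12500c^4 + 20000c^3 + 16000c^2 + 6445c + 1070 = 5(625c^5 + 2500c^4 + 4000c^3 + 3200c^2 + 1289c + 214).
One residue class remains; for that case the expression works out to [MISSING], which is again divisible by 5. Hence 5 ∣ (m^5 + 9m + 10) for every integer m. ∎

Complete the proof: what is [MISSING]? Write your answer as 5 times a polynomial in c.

Only m ≡ 1 (mod 5) is unaccounted for. Put m = 5c+1:
(5c+1)^5 + 9(5c+1) + 10 expands to 3125c^5 + 3125c^4 + 1250c^3 + 250c^2 + 70c + 20,
and factoring out 5 leaves 5(625c^5 + 625c^4 + 250c^3 + 50c^2 + 14c + 4).

5(625c^5 + 625c^4 + 250c^3 + 50c^2 + 14c + 4)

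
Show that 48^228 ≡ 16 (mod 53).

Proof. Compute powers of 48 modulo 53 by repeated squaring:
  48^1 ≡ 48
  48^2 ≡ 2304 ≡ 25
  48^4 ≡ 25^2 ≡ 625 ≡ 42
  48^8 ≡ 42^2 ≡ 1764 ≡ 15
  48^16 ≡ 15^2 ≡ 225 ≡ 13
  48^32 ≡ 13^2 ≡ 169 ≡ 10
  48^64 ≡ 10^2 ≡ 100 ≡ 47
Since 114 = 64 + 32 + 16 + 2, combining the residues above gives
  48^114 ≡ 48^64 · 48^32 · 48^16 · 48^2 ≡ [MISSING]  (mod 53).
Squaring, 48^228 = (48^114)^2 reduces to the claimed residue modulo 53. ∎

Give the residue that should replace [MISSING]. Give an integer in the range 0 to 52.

4

48^64 · 48^32 · 48^16 · 48^2 ≡ 47 · 10 · 13 · 25 = 152750.
152750 mod 53 = 4, so 48^114 ≡ 4 (mod 53).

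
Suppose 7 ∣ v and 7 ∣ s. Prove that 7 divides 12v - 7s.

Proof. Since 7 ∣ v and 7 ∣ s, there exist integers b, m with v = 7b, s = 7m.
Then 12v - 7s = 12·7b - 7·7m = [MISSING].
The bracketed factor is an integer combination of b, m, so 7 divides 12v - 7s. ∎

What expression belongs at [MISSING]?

Each term has a factor of 7: 12·7b - 7·7m = 7·(12b - 7m).
Since 12b - 7m is an integer, 7 ∣ (12v - 7s).

7(12b - 7m)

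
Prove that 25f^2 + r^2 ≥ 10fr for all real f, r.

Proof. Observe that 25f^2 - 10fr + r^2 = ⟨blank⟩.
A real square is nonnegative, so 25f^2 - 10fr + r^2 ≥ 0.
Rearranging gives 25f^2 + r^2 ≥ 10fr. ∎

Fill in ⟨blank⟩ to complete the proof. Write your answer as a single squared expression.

25f^2 - 10fr + r^2 is a perfect-square trinomial: the outer terms are (5f)^2 and (r)^2, and the cross term is -2·5f·r.
So 25f^2 - 10fr + r^2 = (5f - r)^2 ≥ 0.

(5f - r)^2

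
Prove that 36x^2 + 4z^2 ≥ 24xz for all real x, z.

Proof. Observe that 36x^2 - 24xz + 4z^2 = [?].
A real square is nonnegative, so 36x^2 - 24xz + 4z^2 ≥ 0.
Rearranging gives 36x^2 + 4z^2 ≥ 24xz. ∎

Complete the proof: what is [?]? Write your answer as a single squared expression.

The leading and trailing coefficients are 6^2 and 2^2, and 24 = 2·6·2, so the trinomial is (6x - 2z)^2.
Hence 36x^2 - 24xz + 4z^2 ≥ 0.

(6x - 2z)^2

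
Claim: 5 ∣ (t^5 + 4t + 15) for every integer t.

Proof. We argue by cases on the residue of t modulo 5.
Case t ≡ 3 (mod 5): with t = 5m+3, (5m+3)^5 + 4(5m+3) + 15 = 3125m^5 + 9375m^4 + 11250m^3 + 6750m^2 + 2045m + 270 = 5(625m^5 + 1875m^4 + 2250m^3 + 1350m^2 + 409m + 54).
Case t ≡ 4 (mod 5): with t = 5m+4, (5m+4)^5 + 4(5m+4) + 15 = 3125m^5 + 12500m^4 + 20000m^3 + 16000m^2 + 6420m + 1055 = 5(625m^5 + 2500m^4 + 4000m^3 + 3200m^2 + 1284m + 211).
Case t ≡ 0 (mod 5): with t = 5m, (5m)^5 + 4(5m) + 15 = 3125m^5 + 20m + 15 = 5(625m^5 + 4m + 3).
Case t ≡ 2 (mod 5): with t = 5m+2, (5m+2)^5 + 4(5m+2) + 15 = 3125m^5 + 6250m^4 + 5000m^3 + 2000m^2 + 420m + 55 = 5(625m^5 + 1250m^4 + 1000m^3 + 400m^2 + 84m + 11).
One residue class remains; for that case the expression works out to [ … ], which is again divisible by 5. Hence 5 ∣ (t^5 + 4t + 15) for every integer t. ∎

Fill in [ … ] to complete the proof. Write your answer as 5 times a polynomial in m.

The residues treated are {3, 4, 0, 2}, so the missing case is t ≡ 1 (mod 5); write t = 5m+1.
Then (5m+1)^5 + 4(5m+1) + 15 = 3125m^5 + 3125m^4 + 1250m^3 + 250m^2 + 45m + 20 = 5(625m^5 + 625m^4 + 250m^3 + 50m^2 + 9m + 4).

5(625m^5 + 625m^4 + 250m^3 + 50m^2 + 9m + 4)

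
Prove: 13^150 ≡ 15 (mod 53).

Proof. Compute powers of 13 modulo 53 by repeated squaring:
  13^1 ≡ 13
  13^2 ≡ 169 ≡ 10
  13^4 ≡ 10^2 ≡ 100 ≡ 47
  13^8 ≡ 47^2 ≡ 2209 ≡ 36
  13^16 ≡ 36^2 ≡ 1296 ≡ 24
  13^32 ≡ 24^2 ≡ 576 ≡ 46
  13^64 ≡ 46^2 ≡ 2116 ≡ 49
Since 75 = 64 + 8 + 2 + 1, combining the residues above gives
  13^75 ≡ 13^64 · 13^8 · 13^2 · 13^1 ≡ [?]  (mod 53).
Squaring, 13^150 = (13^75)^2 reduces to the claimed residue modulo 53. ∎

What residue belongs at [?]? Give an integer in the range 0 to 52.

42

Multiply the listed residues: 49 · 36 · 10 · 13 = 1764 → 17640 → 229320.
Reducing modulo 53: 229320 = 4326·53 + 42, so 13^75 ≡ 42.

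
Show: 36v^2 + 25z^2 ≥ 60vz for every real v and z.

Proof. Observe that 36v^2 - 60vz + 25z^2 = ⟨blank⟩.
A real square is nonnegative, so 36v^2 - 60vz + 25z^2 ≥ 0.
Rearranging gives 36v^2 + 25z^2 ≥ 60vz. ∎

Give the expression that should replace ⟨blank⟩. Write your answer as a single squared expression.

36v^2 - 60vz + 25z^2 is a perfect-square trinomial: the outer terms are (6v)^2 and (5z)^2, and the cross term is -2·6v·5z.
So 36v^2 - 60vz + 25z^2 = (6v - 5z)^2 ≥ 0.

(6v - 5z)^2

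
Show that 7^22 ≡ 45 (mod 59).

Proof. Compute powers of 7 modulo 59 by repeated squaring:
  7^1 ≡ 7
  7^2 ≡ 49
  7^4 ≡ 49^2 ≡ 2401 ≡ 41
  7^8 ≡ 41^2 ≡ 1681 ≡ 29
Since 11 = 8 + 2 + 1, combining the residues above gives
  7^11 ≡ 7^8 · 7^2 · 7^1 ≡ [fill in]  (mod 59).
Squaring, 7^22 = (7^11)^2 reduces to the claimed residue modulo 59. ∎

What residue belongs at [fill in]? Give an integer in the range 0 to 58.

35

7^8 · 7^2 · 7^1 ≡ 29 · 49 · 7 = 9947.
9947 mod 59 = 35, so 7^11 ≡ 35 (mod 59).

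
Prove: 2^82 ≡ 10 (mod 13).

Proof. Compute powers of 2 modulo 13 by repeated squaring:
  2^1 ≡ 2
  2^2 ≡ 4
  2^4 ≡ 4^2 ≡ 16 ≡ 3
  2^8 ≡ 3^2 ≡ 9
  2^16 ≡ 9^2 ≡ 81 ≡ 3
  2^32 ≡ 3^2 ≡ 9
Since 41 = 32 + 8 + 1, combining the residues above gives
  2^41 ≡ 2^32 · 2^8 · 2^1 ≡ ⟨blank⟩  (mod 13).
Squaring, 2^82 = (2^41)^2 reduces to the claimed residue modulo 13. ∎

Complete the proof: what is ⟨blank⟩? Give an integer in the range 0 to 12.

6

2^32 · 2^8 · 2^1 ≡ 9 · 9 · 2 = 162.
162 mod 13 = 6, so 2^41 ≡ 6 (mod 13).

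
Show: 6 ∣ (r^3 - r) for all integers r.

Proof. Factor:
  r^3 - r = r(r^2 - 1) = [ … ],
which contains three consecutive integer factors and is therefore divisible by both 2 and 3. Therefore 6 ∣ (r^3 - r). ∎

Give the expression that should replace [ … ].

r(r^2 - 1) = r(r - 1)(r + 1) = (r - 1)r(r + 1).
These three factors are consecutive integers, so their product is divisible by 6.

(r - 1)r(r + 1)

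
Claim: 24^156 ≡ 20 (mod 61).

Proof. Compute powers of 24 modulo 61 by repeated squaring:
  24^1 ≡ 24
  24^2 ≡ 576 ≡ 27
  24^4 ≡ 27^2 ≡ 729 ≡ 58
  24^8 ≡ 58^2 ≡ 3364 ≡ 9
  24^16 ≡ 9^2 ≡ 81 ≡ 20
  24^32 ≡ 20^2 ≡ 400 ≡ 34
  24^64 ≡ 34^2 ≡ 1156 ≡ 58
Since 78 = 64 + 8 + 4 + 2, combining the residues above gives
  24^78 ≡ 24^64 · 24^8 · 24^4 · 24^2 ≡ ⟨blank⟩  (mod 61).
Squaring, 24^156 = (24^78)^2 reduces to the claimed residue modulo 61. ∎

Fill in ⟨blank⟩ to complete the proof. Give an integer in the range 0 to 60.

Multiply the listed residues: 58 · 9 · 58 · 27 = 522 → 30276 → 817452.
Reducing modulo 61: 817452 = 13400·61 + 52, so 24^78 ≡ 52.

52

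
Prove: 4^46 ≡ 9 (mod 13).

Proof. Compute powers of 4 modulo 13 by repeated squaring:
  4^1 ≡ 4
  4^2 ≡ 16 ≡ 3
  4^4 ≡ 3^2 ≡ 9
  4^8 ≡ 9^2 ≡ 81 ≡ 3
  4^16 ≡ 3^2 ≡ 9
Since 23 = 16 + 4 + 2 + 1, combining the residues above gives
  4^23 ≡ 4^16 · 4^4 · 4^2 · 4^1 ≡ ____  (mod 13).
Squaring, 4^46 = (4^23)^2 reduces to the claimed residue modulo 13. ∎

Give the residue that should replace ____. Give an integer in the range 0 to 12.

4^16 · 4^4 · 4^2 · 4^1 ≡ 9 · 9 · 3 · 4 = 972.
972 mod 13 = 10, so 4^23 ≡ 10 (mod 13).

10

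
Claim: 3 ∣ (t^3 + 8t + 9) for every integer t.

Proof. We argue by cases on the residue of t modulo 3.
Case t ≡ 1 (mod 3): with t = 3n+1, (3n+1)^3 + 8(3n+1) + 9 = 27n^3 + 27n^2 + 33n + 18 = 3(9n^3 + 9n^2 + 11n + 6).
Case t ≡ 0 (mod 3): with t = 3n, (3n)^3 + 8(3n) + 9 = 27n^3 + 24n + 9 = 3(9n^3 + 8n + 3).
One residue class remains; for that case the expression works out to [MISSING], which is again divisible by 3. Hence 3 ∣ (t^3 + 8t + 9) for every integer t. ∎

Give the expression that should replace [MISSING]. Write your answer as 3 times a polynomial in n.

3(9n^3 + 18n^2 + 20n + 11)

Only t ≡ 2 (mod 3) is unaccounted for. Put t = 3n+2:
(3n+2)^3 + 8(3n+2) + 9 expands to 27n^3 + 54n^2 + 60n + 33,
and factoring out 3 leaves 3(9n^3 + 18n^2 + 20n + 11).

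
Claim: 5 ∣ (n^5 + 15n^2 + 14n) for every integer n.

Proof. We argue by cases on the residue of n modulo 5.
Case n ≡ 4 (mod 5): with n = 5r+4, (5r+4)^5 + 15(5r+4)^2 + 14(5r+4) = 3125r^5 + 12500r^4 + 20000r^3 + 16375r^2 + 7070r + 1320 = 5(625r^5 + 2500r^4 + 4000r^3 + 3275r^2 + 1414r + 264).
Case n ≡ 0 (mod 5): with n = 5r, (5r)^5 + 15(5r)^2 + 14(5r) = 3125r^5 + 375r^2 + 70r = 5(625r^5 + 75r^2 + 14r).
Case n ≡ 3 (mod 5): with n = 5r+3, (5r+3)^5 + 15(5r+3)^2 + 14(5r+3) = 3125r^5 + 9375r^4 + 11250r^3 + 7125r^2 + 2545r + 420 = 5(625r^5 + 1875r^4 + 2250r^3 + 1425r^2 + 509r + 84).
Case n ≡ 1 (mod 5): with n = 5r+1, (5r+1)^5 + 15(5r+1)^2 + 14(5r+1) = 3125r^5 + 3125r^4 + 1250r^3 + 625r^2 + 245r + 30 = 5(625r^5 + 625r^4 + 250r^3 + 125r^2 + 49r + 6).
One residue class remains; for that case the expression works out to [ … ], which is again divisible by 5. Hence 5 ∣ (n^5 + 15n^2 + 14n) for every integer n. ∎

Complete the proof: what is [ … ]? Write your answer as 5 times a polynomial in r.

The residues treated are {4, 0, 3, 1}, so the missing case is n ≡ 2 (mod 5); write n = 5r+2.
Then (5r+2)^5 + 15(5r+2)^2 + 14(5r+2) = 3125r^5 + 6250r^4 + 5000r^3 + 2375r^2 + 770r + 120 = 5(625r^5 + 1250r^4 + 1000r^3 + 475r^2 + 154r + 24).

5(625r^5 + 1250r^4 + 1000r^3 + 475r^2 + 154r + 24)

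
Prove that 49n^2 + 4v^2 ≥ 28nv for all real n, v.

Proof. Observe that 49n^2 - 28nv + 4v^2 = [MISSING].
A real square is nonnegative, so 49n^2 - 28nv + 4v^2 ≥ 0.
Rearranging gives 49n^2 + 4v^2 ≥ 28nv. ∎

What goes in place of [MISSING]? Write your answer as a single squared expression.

(7n - 2v)^2

The leading and trailing coefficients are 7^2 and 2^2, and 28 = 2·7·2, so the trinomial is (7n - 2v)^2.
Hence 49n^2 - 28nv + 4v^2 ≥ 0.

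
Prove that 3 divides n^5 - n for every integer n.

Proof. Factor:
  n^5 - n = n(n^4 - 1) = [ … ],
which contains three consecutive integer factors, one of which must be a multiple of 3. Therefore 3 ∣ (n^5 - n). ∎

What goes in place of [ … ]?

(n - 1)n(n + 1)(n^2 + 1)

n^4 - 1 = (n^2 - 1)(n^2 + 1), and n^2 - 1 = (n-1)(n+1).
So n(n^4 - 1) = (n - 1)n(n + 1)(n^2 + 1).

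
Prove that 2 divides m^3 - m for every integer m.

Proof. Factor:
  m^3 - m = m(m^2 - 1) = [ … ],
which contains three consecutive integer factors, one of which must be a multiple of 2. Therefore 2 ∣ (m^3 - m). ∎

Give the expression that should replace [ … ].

m(m^2 - 1) = m(m - 1)(m + 1) = (m - 1)m(m + 1).
These three factors are consecutive integers, so their product is divisible by 2.

(m - 1)m(m + 1)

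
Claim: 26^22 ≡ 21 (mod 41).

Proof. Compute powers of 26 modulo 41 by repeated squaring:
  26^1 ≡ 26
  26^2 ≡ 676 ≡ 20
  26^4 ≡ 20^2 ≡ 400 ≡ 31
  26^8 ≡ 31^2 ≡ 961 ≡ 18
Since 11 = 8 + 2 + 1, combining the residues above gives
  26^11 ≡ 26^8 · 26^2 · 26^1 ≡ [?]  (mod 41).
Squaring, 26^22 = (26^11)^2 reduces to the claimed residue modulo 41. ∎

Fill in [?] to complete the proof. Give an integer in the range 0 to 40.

12

Multiply the listed residues: 18 · 20 · 26 = 360 → 9360.
Reducing modulo 41: 9360 = 228·41 + 12, so 26^11 ≡ 12.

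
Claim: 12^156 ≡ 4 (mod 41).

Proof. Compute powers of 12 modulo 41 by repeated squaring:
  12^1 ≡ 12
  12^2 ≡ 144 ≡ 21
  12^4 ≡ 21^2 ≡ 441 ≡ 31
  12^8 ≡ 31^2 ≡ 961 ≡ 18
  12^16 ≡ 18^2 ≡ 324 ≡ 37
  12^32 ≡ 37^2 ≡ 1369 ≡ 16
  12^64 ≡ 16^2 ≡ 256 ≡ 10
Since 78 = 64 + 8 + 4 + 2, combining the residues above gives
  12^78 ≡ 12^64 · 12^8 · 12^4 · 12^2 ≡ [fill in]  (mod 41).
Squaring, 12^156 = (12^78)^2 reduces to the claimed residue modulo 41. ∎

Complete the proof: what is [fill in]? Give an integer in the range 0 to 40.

2

Multiply the listed residues: 10 · 18 · 31 · 21 = 180 → 5580 → 117180.
Reducing modulo 41: 117180 = 2858·41 + 2, so 12^78 ≡ 2.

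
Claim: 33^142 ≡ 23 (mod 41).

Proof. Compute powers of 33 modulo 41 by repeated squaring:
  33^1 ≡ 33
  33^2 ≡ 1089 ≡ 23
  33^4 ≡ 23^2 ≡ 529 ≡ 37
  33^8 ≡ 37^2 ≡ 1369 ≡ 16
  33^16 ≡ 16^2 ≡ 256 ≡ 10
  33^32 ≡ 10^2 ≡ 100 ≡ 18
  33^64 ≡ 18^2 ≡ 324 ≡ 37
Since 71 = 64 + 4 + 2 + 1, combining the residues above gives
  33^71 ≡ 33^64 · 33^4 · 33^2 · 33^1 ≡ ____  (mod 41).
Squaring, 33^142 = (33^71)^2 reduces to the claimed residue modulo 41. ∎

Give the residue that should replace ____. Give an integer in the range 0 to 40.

8

Multiply the listed residues: 37 · 37 · 23 · 33 = 1369 → 31487 → 1039071.
Reducing modulo 41: 1039071 = 25343·41 + 8, so 33^71 ≡ 8.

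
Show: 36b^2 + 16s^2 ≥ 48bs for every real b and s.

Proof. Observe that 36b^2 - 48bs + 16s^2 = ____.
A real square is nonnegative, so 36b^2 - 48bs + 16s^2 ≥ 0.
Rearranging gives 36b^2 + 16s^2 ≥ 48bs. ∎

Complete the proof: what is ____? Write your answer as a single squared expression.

The leading and trailing coefficients are 6^2 and 4^2, and 48 = 2·6·4, so the trinomial is (6b - 4s)^2.
Hence 36b^2 - 48bs + 16s^2 ≥ 0.

(6b - 4s)^2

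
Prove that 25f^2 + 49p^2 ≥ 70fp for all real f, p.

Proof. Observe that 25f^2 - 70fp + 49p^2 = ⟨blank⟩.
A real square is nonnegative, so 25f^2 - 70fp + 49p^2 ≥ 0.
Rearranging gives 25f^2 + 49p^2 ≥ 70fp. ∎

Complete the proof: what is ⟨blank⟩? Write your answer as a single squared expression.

25f^2 - 70fp + 49p^2 is a perfect-square trinomial: the outer terms are (5f)^2 and (7p)^2, and the cross term is -2·5f·7p.
So 25f^2 - 70fp + 49p^2 = (5f - 7p)^2 ≥ 0.

(5f - 7p)^2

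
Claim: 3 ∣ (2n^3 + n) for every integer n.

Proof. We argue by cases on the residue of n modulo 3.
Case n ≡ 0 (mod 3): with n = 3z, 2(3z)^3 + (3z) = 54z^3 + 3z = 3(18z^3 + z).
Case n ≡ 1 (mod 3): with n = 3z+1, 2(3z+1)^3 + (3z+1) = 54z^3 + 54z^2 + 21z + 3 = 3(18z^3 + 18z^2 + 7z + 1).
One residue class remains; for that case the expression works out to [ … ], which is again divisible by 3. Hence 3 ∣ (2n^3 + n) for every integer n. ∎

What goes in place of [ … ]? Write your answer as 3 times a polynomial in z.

Only n ≡ 2 (mod 3) is unaccounted for. Put n = 3z+2:
2(3z+2)^3 + (3z+2) expands to 54z^3 + 108z^2 + 75z + 18,
and factoring out 3 leaves 3(18z^3 + 36z^2 + 25z + 6).

3(18z^3 + 36z^2 + 25z + 6)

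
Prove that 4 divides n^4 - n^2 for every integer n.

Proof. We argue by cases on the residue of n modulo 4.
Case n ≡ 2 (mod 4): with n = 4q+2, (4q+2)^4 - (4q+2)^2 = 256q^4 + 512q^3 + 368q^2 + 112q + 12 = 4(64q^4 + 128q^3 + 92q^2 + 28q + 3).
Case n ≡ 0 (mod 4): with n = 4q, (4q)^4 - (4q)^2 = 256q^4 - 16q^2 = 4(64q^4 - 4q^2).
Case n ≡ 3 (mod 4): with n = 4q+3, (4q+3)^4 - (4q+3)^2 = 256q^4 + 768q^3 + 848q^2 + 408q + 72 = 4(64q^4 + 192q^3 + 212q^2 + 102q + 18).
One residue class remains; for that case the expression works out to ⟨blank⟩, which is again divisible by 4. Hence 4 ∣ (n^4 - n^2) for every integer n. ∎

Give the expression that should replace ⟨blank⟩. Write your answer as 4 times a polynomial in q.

4(64q^4 + 64q^3 + 20q^2 + 2q)

The residues treated are {2, 0, 3}, so the missing case is n ≡ 1 (mod 4); write n = 4q+1.
Then (4q+1)^4 - (4q+1)^2 = 256q^4 + 256q^3 + 80q^2 + 8q = 4(64q^4 + 64q^3 + 20q^2 + 2q).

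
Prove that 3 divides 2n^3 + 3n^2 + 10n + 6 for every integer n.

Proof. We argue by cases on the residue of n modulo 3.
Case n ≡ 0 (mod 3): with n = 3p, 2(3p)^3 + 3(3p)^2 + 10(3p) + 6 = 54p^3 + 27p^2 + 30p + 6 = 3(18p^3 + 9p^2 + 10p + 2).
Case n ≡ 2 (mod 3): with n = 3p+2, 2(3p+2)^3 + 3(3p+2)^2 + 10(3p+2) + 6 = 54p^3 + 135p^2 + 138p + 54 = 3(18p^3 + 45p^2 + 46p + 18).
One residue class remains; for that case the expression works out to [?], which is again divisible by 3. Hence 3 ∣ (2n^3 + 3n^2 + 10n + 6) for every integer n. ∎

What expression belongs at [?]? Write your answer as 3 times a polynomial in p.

Only n ≡ 1 (mod 3) is unaccounted for. Put n = 3p+1:
2(3p+1)^3 + 3(3p+1)^2 + 10(3p+1) + 6 expands to 54p^3 + 81p^2 + 66p + 21,
and factoring out 3 leaves 3(18p^3 + 27p^2 + 22p + 7).

3(18p^3 + 27p^2 + 22p + 7)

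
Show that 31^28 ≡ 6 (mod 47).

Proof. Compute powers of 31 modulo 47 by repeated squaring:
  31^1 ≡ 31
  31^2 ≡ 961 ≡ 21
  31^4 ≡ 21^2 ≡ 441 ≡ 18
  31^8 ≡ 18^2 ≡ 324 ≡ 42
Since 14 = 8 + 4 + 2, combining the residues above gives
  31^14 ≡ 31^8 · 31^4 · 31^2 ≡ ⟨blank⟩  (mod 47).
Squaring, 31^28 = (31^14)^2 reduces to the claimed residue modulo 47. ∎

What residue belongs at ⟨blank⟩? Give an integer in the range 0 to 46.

31^8 · 31^4 · 31^2 ≡ 42 · 18 · 21 = 15876.
15876 mod 47 = 37, so 31^14 ≡ 37 (mod 47).

37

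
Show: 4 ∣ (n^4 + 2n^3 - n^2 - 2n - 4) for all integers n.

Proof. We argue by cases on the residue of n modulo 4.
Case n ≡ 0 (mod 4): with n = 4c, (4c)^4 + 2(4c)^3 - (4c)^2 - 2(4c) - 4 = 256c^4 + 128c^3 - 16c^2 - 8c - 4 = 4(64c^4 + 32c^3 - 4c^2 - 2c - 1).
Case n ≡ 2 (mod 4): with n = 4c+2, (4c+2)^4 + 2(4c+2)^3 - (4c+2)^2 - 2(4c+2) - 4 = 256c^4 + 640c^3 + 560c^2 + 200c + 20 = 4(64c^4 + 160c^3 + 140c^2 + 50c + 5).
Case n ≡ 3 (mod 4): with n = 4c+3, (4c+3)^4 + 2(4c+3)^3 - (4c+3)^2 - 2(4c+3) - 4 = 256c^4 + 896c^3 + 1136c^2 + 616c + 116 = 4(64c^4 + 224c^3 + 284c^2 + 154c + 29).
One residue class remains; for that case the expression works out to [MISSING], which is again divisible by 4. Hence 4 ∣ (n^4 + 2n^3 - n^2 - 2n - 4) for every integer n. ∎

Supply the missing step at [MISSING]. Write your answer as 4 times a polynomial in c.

The residues treated are {0, 2, 3}, so the missing case is n ≡ 1 (mod 4); write n = 4c+1.
Then (4c+1)^4 + 2(4c+1)^3 - (4c+1)^2 - 2(4c+1) - 4 = 256c^4 + 384c^3 + 176c^2 + 24c - 4 = 4(64c^4 + 96c^3 + 44c^2 + 6c - 1).

4(64c^4 + 96c^3 + 44c^2 + 6c - 1)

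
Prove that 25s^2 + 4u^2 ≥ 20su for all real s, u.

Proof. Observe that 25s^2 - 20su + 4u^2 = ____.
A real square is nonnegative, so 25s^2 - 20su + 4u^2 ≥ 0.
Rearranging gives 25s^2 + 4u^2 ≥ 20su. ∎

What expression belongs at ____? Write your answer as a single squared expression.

(5s - 2u)^2

25s^2 - 20su + 4u^2 is a perfect-square trinomial: the outer terms are (5s)^2 and (2u)^2, and the cross term is -2·5s·2u.
So 25s^2 - 20su + 4u^2 = (5s - 2u)^2 ≥ 0.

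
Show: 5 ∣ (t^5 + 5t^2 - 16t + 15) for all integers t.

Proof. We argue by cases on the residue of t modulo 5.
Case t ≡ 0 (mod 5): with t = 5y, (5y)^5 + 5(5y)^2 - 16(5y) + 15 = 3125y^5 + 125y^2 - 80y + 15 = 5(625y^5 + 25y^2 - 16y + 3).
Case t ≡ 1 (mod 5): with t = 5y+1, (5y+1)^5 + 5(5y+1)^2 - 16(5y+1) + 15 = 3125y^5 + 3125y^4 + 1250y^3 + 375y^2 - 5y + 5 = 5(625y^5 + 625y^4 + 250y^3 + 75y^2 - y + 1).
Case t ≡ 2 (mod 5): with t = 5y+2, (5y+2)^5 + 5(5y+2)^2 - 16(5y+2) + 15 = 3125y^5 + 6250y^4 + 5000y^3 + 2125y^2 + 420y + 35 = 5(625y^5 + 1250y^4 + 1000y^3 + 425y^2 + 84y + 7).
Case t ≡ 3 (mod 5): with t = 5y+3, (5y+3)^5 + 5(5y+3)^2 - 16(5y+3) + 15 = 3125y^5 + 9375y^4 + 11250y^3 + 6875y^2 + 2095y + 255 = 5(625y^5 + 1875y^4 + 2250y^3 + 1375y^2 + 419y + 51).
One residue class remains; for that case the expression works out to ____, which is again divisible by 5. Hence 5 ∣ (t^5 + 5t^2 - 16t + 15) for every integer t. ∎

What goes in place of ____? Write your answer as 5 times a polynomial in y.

5(625y^5 + 2500y^4 + 4000y^3 + 3225y^2 + 1304y + 211)

The residues treated are {0, 1, 2, 3}, so the missing case is t ≡ 4 (mod 5); write t = 5y+4.
Then (5y+4)^5 + 5(5y+4)^2 - 16(5y+4) + 15 = 3125y^5 + 12500y^4 + 20000y^3 + 16125y^2 + 6520y + 1055 = 5(625y^5 + 2500y^4 + 4000y^3 + 3225y^2 + 1304y + 211).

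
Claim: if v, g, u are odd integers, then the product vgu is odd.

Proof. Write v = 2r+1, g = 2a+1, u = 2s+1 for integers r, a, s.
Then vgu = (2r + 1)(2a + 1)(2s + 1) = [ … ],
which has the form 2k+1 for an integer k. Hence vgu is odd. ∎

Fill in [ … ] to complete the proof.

2(4ars + 2ar + 2as + a + 2rs + r + s) + 1

(2r + 1)(2a + 1)(2s + 1) = 8ars + 4ar + 4as + 2a + 4rs + 2r + 2s + 1
= 2(4ars + 2ar + 2as + a + 2rs + r + s) + 1.
Since 4ars + 2ar + 2as + a + 2rs + r + s is an integer, the product is of the form 2k+1 for an integer k.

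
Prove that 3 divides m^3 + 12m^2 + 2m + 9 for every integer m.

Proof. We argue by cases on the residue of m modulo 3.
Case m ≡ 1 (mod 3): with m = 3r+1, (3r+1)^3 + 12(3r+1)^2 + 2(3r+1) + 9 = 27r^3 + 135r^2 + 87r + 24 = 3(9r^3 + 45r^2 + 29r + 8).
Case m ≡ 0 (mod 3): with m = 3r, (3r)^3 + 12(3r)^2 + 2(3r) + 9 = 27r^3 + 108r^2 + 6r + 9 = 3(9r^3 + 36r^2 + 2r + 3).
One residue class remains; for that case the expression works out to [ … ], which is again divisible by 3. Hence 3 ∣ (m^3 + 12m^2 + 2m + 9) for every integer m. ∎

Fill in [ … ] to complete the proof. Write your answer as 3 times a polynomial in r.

The residues treated are {1, 0}, so the missing case is m ≡ 2 (mod 3); write m = 3r+2.
Then (3r+2)^3 + 12(3r+2)^2 + 2(3r+2) + 9 = 27r^3 + 162r^2 + 186r + 69 = 3(9r^3 + 54r^2 + 62r + 23).

3(9r^3 + 54r^2 + 62r + 23)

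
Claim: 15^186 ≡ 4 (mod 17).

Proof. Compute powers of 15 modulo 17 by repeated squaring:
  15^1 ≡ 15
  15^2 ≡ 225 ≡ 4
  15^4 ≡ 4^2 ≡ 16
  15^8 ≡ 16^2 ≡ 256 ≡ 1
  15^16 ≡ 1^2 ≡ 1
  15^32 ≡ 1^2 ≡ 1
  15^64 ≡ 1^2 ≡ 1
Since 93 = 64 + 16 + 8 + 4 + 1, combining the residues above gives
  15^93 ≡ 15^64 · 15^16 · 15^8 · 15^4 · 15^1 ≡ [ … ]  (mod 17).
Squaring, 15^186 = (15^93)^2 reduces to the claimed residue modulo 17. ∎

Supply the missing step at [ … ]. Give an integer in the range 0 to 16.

15^64 · 15^16 · 15^8 · 15^4 · 15^1 ≡ 1 · 1 · 1 · 16 · 15 = 240.
240 mod 17 = 2, so 15^93 ≡ 2 (mod 17).

2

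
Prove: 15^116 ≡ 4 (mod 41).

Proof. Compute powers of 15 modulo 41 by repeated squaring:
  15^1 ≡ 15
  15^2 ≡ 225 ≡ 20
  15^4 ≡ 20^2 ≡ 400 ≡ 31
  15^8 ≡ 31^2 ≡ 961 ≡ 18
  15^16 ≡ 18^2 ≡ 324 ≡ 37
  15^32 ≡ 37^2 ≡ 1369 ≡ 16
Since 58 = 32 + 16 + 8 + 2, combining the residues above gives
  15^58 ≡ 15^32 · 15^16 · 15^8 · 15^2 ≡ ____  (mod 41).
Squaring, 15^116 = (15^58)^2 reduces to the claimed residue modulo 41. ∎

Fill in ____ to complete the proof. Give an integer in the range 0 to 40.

Multiply the listed residues: 16 · 37 · 18 · 20 = 592 → 10656 → 213120.
Reducing modulo 41: 213120 = 5198·41 + 2, so 15^58 ≡ 2.

2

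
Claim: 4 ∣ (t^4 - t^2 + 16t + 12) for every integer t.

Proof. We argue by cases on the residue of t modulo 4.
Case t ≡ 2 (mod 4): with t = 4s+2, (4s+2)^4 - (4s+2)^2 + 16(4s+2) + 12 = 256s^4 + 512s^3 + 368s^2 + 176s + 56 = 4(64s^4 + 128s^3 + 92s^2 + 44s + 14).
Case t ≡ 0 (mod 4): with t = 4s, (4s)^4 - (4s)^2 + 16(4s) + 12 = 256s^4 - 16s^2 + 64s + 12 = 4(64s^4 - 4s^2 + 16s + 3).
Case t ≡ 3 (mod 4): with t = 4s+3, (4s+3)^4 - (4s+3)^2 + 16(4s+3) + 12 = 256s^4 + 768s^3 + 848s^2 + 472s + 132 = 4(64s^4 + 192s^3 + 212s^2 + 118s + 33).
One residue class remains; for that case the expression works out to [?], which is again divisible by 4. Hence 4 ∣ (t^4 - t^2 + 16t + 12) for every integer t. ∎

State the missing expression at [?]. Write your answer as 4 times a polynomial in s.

4(64s^4 + 64s^3 + 20s^2 + 18s + 7)

The residues treated are {2, 0, 3}, so the missing case is t ≡ 1 (mod 4); write t = 4s+1.
Then (4s+1)^4 - (4s+1)^2 + 16(4s+1) + 12 = 256s^4 + 256s^3 + 80s^2 + 72s + 28 = 4(64s^4 + 64s^3 + 20s^2 + 18s + 7).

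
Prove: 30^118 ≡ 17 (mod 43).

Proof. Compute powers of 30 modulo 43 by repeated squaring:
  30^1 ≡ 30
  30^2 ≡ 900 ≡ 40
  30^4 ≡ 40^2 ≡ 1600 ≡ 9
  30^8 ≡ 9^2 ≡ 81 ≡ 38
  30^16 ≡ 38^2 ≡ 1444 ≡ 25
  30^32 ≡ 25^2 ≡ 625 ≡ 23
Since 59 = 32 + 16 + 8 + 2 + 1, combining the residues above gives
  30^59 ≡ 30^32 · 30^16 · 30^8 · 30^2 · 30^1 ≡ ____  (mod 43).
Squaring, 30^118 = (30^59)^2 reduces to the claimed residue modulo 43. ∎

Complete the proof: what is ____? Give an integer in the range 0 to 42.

19

Multiply the listed residues: 23 · 25 · 38 · 40 · 30 = 575 → 21850 → 874000 → 26220000.
Reducing modulo 43: 26220000 = 609767·43 + 19, so 30^59 ≡ 19.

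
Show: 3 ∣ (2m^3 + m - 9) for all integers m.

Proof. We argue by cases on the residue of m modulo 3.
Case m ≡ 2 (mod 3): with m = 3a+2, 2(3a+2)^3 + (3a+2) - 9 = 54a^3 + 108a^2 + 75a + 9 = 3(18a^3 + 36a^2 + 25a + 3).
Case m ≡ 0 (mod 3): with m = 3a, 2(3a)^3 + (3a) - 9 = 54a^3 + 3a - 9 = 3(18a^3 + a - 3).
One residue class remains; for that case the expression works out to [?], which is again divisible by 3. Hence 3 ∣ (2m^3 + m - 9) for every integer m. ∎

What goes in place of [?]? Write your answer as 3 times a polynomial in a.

Only m ≡ 1 (mod 3) is unaccounted for. Put m = 3a+1:
2(3a+1)^3 + (3a+1) - 9 expands to 54a^3 + 54a^2 + 21a - 6,
and factoring out 3 leaves 3(18a^3 + 18a^2 + 7a - 2).

3(18a^3 + 18a^2 + 7a - 2)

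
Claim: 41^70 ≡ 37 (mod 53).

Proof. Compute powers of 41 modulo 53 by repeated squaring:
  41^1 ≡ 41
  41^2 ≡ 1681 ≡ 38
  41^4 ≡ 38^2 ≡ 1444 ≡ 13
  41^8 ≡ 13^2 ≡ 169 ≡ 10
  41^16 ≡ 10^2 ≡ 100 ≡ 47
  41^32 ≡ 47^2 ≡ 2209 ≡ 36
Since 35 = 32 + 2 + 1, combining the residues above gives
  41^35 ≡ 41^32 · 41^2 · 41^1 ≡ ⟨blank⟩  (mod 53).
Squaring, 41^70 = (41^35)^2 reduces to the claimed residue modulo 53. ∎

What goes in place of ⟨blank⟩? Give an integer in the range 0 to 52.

14

41^32 · 41^2 · 41^1 ≡ 36 · 38 · 41 = 56088.
56088 mod 53 = 14, so 41^35 ≡ 14 (mod 53).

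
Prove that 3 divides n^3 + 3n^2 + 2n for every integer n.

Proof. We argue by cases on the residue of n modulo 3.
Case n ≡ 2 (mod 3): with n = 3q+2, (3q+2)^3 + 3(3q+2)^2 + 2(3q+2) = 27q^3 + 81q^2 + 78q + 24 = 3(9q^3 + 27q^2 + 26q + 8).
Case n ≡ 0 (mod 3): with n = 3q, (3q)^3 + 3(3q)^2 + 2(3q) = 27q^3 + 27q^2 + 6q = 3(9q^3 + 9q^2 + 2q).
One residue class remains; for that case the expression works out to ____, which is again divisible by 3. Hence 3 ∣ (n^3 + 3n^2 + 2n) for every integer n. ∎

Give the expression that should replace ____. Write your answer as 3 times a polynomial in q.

3(9q^3 + 18q^2 + 11q + 2)

Only n ≡ 1 (mod 3) is unaccounted for. Put n = 3q+1:
(3q+1)^3 + 3(3q+1)^2 + 2(3q+1) expands to 27q^3 + 54q^2 + 33q + 6,
and factoring out 3 leaves 3(9q^3 + 18q^2 + 11q + 2).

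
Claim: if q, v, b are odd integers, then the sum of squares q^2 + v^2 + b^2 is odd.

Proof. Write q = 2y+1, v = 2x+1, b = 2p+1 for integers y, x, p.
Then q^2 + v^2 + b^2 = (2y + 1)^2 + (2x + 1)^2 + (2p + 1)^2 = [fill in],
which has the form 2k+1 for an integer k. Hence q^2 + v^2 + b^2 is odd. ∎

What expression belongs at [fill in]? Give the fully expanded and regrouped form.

(2y + 1)^2 + (2x + 1)^2 + (2p + 1)^2 = 4p^2 + 4p + 4x^2 + 4x + 4y^2 + 4y + 3
= 2(2p^2 + 2p + 2x^2 + 2x + 2y^2 + 2y + 1) + 1.
Since 2p^2 + 2p + 2x^2 + 2x + 2y^2 + 2y + 1 is an integer, the sum of squares is of the form 2k+1 for an integer k.

2(2p^2 + 2p + 2x^2 + 2x + 2y^2 + 2y + 1) + 1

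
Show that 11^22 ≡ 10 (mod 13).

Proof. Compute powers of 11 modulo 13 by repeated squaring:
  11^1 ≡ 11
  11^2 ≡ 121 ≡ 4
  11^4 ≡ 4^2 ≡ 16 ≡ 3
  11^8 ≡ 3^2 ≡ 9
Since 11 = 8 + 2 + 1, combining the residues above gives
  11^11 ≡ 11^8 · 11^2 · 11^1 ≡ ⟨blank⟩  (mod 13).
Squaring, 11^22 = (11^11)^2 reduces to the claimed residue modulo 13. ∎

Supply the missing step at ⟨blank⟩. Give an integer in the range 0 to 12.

11^8 · 11^2 · 11^1 ≡ 9 · 4 · 11 = 396.
396 mod 13 = 6, so 11^11 ≡ 6 (mod 13).

6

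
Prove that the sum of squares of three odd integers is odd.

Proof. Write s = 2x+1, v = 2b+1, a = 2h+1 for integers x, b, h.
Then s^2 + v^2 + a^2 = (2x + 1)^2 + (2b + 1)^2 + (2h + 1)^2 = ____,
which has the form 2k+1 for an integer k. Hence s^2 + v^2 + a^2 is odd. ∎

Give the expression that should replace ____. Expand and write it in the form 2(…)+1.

Expanding: (2x + 1)^2 + (2b + 1)^2 + (2h + 1)^2 = 4b^2 + 4b + 4h^2 + 4h + 4x^2 + 4x + 3.
Every term except the constant is even, so this is 2(2b^2 + 2b + 2h^2 + 2h + 2x^2 + 2x + 1) + 1,
and 2b^2 + 2b + 2h^2 + 2h + 2x^2 + 2x + 1 ∈ ℤ gives the required form.

2(2b^2 + 2b + 2h^2 + 2h + 2x^2 + 2x + 1) + 1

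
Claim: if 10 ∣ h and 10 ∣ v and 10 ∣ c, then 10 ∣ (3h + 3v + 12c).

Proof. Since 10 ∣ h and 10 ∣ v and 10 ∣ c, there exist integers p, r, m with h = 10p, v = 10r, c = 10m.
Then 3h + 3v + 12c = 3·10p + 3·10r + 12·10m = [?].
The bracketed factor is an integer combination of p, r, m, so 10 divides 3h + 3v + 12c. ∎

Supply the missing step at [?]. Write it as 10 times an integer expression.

10(12m + 3p + 3r)

Each term has a factor of 10: 3·10p + 3·10r + 12·10m = 10·(12m + 3p + 3r).
Since 12m + 3p + 3r is an integer, 10 ∣ (3h + 3v + 12c).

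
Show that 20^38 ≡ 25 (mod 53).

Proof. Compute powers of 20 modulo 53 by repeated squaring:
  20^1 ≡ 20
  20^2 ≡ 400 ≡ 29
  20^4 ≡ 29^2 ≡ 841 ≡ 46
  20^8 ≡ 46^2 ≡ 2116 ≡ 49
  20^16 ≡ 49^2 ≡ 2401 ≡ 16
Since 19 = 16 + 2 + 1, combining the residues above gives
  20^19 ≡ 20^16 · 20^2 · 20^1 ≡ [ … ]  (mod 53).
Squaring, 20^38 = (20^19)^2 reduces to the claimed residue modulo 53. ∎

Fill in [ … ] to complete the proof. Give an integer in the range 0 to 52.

Multiply the listed residues: 16 · 29 · 20 = 464 → 9280.
Reducing modulo 53: 9280 = 175·53 + 5, so 20^19 ≡ 5.

5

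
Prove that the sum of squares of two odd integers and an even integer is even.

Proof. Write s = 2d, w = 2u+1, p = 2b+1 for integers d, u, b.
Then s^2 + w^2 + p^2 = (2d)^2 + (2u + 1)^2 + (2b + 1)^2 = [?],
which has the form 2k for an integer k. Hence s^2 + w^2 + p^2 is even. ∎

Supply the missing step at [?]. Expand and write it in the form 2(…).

2(2b^2 + 2b + 2d^2 + 2u^2 + 2u + 1)

(2d)^2 + (2u + 1)^2 + (2b + 1)^2 = 4b^2 + 4b + 4d^2 + 4u^2 + 4u + 2
= 2(2b^2 + 2b + 2d^2 + 2u^2 + 2u + 1).
Since 2b^2 + 2b + 2d^2 + 2u^2 + 2u + 1 is an integer, the sum of squares is of the form 2k for an integer k.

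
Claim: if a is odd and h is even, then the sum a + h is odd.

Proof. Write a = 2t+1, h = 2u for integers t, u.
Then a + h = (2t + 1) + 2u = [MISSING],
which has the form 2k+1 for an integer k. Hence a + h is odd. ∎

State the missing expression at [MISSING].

(2t + 1) + 2u = 2t + 2u + 1
= 2(t + u) + 1.
Since t + u is an integer, the sum is of the form 2k+1 for an integer k.

2(t + u) + 1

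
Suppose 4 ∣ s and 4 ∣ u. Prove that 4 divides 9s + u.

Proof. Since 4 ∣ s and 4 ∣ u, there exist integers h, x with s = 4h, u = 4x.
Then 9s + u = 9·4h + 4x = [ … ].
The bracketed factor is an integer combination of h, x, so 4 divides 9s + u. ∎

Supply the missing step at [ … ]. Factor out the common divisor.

Pull the common 4 out of every term: 9·4h + 4x = 4(9h + x).
9h + x is an integer, which exhibits the divisibility.

4(9h + x)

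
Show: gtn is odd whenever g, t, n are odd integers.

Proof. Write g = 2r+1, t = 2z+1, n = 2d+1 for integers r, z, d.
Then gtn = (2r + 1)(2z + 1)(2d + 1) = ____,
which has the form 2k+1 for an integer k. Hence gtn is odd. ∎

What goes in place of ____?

(2r + 1)(2z + 1)(2d + 1) = 8drz + 4dr + 4dz + 2d + 4rz + 2r + 2z + 1
= 2(4drz + 2dr + 2dz + d + 2rz + r + z) + 1.
Since 4drz + 2dr + 2dz + d + 2rz + r + z is an integer, the product is of the form 2k+1 for an integer k.

2(4drz + 2dr + 2dz + d + 2rz + r + z) + 1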